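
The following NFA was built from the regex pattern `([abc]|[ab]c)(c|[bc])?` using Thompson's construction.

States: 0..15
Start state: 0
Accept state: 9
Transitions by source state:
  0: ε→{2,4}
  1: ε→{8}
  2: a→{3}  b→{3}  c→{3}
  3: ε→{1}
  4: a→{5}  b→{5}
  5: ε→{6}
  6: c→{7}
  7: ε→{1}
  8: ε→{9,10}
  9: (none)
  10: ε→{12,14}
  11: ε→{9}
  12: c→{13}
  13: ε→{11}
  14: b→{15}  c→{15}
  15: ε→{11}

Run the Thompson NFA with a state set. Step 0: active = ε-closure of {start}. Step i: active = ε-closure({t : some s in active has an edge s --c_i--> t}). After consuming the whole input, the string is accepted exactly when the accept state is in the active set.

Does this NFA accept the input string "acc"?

S₀ = ε-closure({0}) = {0,2,4}
'a' @ 1: {1,3,5,6,8,9,10,12,14}  (accept∈set)
'c' @ 2: {1,7,8,9,10,11,12,13,14,15}  (accept∈set)
'c' @ 3: {9,11,13,15}  (accept∈set)
final: {9,11,13,15}; accept 9 in set

Answer: ACCEPT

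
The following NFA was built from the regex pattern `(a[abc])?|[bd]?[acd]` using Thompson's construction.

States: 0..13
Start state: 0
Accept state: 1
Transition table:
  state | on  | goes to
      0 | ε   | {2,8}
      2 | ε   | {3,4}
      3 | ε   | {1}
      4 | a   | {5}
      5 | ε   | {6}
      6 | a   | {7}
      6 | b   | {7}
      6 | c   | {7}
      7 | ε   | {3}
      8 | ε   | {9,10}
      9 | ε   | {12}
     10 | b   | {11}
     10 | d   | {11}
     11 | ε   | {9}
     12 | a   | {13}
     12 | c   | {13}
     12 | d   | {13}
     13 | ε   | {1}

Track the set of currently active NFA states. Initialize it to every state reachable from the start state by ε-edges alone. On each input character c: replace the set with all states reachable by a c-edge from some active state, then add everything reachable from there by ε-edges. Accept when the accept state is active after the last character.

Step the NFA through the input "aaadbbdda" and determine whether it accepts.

Answer: REJECT

Derivation:
initial (ε-close {0}): {0,1,2,3,4,8,9,10,12}
'a' @ 1: {1,5,6,13}  [accepting]
'a' @ 2: {1,3,7}  [accepting]
'a' @ 3: {}  — state set empty
rest 'dbbdda' ignored (set empty)
after full input: {}  (accept=1 not in)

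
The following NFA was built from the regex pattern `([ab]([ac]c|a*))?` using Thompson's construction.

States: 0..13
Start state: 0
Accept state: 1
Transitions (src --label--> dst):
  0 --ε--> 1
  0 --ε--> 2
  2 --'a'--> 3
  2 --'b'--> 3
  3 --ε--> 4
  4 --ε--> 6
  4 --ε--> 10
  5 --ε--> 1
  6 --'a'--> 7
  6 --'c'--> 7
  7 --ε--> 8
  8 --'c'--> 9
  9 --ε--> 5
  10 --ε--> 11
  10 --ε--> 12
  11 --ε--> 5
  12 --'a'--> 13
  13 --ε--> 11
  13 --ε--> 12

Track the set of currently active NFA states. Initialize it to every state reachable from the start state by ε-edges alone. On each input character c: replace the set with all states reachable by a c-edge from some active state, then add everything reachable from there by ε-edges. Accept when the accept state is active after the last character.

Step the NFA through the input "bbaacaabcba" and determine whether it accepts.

Answer: REJECT

Steps:
start: ε-closure({0}) = {0,1,2}
'b' @ 1: {1,3,4,5,6,10,11,12}  [accepting]
'b' @ 2: {}  — dead — no transitions
rest 'aacaabcba' ignored (set empty)
end set {} — state 1 not in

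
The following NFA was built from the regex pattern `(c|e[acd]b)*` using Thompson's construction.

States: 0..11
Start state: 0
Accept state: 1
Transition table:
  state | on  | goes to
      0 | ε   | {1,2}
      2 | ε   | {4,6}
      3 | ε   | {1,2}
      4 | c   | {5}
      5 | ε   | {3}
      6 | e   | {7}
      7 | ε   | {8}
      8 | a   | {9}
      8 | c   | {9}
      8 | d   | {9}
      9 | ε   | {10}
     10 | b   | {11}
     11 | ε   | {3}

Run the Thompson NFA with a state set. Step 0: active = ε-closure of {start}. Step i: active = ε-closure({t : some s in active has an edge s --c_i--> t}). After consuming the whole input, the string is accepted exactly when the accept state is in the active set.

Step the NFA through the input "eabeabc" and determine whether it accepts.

start: ε-closure({0}) = {0,1,2,4,6}
'e' @ 1: {7,8}
'a' @ 2: {9,10}
'b' @ 3: {1,2,3,4,6,11}  (accept∈set)
'e' @ 4: {7,8}
'a' @ 5: {9,10}
'b' @ 6: {1,2,3,4,6,11}  (accept∈set)
'c' @ 7: {1,2,3,4,5,6}  (accept∈set)
end set {1,2,3,4,5,6} — state 1 in

Answer: ACCEPT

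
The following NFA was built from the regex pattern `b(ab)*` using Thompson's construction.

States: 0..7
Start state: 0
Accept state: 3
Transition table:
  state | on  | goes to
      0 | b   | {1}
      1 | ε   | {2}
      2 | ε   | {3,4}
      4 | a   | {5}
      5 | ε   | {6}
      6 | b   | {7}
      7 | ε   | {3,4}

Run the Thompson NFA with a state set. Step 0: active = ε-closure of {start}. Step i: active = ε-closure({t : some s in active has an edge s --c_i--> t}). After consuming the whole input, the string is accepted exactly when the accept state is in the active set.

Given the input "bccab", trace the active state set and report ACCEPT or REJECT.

initial (ε-close {0}): {0}
'b' @ 1: {1,2,3,4}  ✓accept
'c' @ 2: {}  — dead — no transitions
rest 'cab' ignored (set empty)
final: {}; accept 3 not in set

Answer: REJECT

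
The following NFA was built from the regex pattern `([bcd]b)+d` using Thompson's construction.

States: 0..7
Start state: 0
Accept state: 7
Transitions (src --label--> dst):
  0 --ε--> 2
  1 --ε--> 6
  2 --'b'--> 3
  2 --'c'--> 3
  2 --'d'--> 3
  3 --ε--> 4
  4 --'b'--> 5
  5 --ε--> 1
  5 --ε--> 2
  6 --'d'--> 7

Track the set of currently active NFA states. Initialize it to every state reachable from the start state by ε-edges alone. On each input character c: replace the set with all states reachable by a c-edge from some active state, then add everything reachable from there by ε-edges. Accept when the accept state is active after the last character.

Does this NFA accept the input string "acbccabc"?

Answer: REJECT

Steps:
start: ε-closure({0}) = {0,2}
'a' @ 1: {}  — no active states
rest 'cbccabc' ignored (set empty)
final: {}; accept 7 not in set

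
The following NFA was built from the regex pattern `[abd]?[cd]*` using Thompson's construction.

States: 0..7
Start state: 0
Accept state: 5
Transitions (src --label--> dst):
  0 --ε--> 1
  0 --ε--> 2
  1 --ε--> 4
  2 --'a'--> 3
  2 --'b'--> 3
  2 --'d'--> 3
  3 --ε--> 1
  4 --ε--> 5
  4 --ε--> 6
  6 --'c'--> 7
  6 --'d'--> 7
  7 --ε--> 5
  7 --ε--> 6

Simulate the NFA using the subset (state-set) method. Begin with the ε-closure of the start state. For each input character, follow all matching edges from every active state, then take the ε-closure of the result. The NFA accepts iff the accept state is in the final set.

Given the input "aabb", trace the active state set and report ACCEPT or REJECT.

S₀ = ε-closure({0}) = {0,1,2,4,5,6}
'a' @ 1: {1,3,4,5,6}  (accept∈set)
'a' @ 2: {}  — no active states
rest 'bb' ignored (set empty)
after full input: {}  (accept=5 not in)

Answer: REJECT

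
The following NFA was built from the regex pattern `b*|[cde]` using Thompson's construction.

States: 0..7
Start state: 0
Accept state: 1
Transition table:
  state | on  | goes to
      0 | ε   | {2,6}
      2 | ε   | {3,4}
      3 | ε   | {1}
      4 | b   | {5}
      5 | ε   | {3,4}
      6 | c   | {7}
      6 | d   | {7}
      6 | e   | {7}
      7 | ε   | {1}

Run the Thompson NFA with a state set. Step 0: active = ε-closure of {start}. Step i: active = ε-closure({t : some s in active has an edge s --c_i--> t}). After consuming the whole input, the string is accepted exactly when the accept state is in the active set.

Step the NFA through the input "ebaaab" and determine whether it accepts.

initial (ε-close {0}): {0,1,2,3,4,6}
'e' @ 1: {1,7}  ✓accept
'b' @ 2: {}  — dead — no transitions
rest 'aaab' ignored (set empty)
after full input: {}  (accept=1 not in)

Answer: REJECT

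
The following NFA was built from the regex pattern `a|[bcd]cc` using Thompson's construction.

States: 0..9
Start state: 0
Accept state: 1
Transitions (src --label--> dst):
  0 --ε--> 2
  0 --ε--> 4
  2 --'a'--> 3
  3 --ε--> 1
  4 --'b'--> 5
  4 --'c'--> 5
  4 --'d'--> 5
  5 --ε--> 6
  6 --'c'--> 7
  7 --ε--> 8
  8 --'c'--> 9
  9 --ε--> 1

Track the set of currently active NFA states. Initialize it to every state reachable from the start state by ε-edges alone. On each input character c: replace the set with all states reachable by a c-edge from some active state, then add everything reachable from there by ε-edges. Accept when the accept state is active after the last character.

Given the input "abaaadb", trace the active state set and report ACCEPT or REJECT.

initial (ε-close {0}): {0,2,4}
'a' @ 1: {1,3}  ✓accept
'b' @ 2: {}  — state set empty
rest 'aaadb' ignored (set empty)
after full input: {}  (accept=1 not in)

Answer: REJECT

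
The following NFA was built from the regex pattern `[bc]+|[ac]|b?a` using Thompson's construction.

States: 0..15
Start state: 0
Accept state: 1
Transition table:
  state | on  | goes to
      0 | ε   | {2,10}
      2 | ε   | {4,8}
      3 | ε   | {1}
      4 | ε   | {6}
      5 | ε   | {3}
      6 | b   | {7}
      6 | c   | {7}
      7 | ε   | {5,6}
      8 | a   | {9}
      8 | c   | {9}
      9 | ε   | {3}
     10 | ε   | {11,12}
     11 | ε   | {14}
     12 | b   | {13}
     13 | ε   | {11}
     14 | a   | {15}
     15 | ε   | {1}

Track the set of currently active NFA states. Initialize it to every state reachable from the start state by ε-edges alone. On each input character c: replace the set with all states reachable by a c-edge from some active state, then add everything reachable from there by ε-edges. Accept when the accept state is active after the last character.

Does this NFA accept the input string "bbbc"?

Answer: ACCEPT

Trace:
initial (ε-close {0}): {0,2,4,6,8,10,11,12,14}
'b' @ 1: {1,3,5,6,7,11,13,14}  ✓accept
'b' @ 2: {1,3,5,6,7}  ✓accept
'b' @ 3: {1,3,5,6,7}  ✓accept
'c' @ 4: {1,3,5,6,7}  ✓accept
end set {1,3,5,6,7} — state 1 in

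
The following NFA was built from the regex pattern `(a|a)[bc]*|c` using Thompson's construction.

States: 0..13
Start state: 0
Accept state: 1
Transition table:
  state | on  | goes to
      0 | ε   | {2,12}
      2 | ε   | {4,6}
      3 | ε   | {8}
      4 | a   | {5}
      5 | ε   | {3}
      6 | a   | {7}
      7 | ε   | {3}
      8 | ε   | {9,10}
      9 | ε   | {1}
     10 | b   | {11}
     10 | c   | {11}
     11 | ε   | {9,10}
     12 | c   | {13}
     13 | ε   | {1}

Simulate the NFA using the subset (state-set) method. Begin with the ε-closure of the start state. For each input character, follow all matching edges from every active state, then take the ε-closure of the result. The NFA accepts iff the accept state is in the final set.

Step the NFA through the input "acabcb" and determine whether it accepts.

Answer: REJECT

Trace:
initial (ε-close {0}): {0,2,4,6,12}
'a' @ 1: {1,3,5,7,8,9,10}  ✓accept
'c' @ 2: {1,9,10,11}  ✓accept
'a' @ 3: {}  — dead — no transitions
rest 'bcb' ignored (set empty)
after full input: {}  (accept=1 not in)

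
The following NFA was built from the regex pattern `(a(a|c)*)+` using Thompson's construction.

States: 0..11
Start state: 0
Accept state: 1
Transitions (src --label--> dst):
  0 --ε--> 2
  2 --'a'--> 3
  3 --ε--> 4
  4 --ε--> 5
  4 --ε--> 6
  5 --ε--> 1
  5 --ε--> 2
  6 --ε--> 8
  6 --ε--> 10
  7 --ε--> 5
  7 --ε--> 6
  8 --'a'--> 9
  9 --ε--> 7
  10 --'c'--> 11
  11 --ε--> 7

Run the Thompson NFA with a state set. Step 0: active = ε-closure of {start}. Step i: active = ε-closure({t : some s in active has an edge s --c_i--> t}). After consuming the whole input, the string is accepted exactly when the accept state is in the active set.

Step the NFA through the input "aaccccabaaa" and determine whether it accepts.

S₀ = ε-closure({0}) = {0,2}
'a' @ 1: {1,2,3,4,5,6,8,10}  (accept∈set)
'a' @ 2: {1,2,3,4,5,6,7,8,9,10}  (accept∈set)
'c' @ 3: {1,2,5,6,7,8,10,11}  (accept∈set)
'c' @ 4: {1,2,5,6,7,8,10,11}  (accept∈set)
'c' @ 5: {1,2,5,6,7,8,10,11}  (accept∈set)
'c' @ 6: {1,2,5,6,7,8,10,11}  (accept∈set)
'a' @ 7: {1,2,3,4,5,6,7,8,9,10}  (accept∈set)
'b' @ 8: {}  — dead — no transitions
rest 'aaa' ignored (set empty)
end set {} — state 1 not in

Answer: REJECT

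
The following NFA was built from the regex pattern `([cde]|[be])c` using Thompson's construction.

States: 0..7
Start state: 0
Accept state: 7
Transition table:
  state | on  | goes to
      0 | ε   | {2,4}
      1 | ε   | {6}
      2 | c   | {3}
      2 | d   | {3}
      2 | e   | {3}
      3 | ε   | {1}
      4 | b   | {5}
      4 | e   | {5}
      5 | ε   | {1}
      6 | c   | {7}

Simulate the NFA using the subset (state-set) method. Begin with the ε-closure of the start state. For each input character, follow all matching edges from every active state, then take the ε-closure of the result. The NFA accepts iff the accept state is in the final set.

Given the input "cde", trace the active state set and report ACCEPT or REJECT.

Answer: REJECT

Derivation:
start: ε-closure({0}) = {0,2,4}
'c' @ 1: {1,3,6}
'd' @ 2: {}  — state set empty
rest 'e' ignored (set empty)
end set {} — state 7 not in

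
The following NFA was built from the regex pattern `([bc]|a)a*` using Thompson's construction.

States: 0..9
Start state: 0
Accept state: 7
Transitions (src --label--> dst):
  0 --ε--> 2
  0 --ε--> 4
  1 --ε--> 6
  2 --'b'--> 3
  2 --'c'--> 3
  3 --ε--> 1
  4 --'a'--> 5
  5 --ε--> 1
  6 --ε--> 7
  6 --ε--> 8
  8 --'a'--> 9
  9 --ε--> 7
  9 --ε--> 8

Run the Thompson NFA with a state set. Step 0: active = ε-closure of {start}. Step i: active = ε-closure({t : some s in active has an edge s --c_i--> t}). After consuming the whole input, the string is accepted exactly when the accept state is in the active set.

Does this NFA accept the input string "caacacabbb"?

start: ε-closure({0}) = {0,2,4}
'c' @ 1: {1,3,6,7,8}  ✓accept
'a' @ 2: {7,8,9}  ✓accept
'a' @ 3: {7,8,9}  ✓accept
'c' @ 4: {}  — state set empty
rest 'acabbb' ignored (set empty)
final: {}; accept 7 not in set

Answer: REJECT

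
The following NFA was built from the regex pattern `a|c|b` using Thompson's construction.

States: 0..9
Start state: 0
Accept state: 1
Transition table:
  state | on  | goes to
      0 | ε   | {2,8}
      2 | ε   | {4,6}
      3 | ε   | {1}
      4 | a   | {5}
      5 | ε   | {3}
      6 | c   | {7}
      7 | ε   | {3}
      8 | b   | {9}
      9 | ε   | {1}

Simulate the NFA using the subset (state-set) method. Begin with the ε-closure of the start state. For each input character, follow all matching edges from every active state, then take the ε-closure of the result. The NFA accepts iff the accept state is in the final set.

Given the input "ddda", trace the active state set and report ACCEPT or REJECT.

Answer: REJECT

Steps:
start: ε-closure({0}) = {0,2,4,6,8}
'd' @ 1: {}  — state set empty
rest 'dda' ignored (set empty)
after full input: {}  (accept=1 not in)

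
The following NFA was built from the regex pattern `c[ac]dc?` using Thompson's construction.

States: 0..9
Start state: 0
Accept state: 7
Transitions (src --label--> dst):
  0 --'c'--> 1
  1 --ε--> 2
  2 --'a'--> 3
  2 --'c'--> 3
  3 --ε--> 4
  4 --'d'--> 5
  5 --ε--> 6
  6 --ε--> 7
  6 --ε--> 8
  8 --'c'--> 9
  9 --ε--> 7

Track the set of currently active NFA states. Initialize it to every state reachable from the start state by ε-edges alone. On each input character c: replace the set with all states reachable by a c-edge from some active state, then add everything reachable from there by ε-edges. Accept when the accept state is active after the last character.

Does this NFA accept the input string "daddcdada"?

Answer: REJECT

Steps:
initial (ε-close {0}): {0}
'd' @ 1: {}  — state set empty
rest 'addcdada' ignored (set empty)
final: {}; accept 7 not in set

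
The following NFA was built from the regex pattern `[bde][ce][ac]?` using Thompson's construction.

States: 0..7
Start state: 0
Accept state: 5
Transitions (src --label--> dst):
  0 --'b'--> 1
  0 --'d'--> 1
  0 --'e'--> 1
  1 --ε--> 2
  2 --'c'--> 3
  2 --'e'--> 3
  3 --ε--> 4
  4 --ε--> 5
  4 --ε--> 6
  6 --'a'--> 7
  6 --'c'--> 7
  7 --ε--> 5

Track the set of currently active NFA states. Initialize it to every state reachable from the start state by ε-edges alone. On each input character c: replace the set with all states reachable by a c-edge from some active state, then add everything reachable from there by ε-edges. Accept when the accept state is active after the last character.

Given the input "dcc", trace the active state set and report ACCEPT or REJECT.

S₀ = ε-closure({0}) = {0}
'd' @ 1: {1,2}
'c' @ 2: {3,4,5,6}  [accepting]
'c' @ 3: {5,7}  [accepting]
after full input: {5,7}  (accept=5 in)

Answer: ACCEPT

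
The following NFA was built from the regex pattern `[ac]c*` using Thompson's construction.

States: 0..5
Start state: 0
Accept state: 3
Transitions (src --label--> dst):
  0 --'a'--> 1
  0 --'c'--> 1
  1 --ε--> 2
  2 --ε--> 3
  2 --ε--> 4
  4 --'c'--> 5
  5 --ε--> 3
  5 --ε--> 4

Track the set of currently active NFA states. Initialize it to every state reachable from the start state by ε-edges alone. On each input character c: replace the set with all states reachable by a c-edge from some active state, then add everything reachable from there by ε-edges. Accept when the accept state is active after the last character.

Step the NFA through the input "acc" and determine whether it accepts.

start: ε-closure({0}) = {0}
'a' @ 1: {1,2,3,4}  (accept∈set)
'c' @ 2: {3,4,5}  (accept∈set)
'c' @ 3: {3,4,5}  (accept∈set)
final: {3,4,5}; accept 3 in set

Answer: ACCEPT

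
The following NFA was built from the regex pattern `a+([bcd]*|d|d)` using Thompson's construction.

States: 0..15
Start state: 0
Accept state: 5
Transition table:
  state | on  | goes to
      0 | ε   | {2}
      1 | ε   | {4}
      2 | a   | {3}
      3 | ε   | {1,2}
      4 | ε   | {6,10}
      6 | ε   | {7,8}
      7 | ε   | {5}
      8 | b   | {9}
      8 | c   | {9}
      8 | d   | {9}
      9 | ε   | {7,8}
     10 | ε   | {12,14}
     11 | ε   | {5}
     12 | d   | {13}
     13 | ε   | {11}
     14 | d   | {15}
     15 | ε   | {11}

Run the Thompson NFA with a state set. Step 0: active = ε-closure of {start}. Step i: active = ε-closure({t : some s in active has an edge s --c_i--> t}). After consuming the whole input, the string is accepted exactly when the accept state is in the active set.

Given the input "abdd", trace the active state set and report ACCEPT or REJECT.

Answer: ACCEPT

Derivation:
S₀ = ε-closure({0}) = {0,2}
'a' @ 1: {1,2,3,4,5,6,7,8,10,12,14}  [accepting]
'b' @ 2: {5,7,8,9}  [accepting]
'd' @ 3: {5,7,8,9}  [accepting]
'd' @ 4: {5,7,8,9}  [accepting]
after full input: {5,7,8,9}  (accept=5 in)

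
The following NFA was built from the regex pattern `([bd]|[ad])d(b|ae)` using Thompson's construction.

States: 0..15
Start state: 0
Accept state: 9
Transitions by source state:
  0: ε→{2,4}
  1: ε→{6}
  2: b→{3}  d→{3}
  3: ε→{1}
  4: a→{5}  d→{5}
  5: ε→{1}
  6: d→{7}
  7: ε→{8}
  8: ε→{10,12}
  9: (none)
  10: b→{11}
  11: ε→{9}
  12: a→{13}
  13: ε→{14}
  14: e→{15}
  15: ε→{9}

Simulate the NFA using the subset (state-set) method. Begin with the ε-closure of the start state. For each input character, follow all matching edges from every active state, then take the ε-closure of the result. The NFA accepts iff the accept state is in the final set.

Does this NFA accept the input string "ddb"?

initial (ε-close {0}): {0,2,4}
'd' @ 1: {1,3,5,6}
'd' @ 2: {7,8,10,12}
'b' @ 3: {9,11}  [accepting]
end set {9,11} — state 9 in

Answer: ACCEPT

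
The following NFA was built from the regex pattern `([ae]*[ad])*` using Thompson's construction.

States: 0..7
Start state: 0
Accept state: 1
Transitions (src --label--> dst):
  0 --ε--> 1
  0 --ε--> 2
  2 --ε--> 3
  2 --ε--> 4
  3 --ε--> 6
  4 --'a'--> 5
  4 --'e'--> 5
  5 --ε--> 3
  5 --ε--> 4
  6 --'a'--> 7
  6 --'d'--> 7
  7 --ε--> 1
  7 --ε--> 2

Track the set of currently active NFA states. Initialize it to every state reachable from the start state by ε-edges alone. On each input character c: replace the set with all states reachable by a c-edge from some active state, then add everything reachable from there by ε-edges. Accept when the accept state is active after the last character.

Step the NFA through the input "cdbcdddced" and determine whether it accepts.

start: ε-closure({0}) = {0,1,2,3,4,6}
'c' @ 1: {}  — state set empty
rest 'dbcdddced' ignored (set empty)
end set {} — state 1 not in

Answer: REJECT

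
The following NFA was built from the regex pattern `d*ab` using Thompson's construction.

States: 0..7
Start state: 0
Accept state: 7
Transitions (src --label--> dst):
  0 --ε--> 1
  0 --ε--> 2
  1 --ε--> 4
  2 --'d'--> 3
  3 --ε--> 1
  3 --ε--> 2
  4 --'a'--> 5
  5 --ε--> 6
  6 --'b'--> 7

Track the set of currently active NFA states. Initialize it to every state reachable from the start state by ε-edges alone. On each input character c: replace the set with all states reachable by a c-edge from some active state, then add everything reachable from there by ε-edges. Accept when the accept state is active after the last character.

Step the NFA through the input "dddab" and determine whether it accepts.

Answer: ACCEPT

Derivation:
start: ε-closure({0}) = {0,1,2,4}
'd' @ 1: {1,2,3,4}
'd' @ 2: {1,2,3,4}
'd' @ 3: {1,2,3,4}
'a' @ 4: {5,6}
'b' @ 5: {7}  [accepting]
after full input: {7}  (accept=7 in)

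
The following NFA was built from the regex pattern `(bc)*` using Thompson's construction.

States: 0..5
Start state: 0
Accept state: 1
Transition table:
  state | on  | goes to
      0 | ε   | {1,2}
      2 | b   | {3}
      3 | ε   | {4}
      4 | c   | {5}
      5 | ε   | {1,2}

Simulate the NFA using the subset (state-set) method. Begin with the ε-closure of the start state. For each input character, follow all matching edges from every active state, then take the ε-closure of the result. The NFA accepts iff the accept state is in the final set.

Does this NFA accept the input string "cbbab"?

initial (ε-close {0}): {0,1,2}
'c' @ 1: {}  — state set empty
rest 'bbab' ignored (set empty)
end set {} — state 1 not in

Answer: REJECT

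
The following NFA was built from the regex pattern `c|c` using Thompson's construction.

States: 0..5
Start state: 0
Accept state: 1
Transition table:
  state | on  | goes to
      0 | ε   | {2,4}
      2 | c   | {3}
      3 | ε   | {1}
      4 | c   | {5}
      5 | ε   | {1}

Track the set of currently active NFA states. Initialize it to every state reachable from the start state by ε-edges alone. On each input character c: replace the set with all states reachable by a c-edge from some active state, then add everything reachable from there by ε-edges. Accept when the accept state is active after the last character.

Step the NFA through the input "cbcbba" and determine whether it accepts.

S₀ = ε-closure({0}) = {0,2,4}
'c' @ 1: {1,3,5}  (accept∈set)
'b' @ 2: {}  — dead — no transitions
rest 'cbba' ignored (set empty)
final: {}; accept 1 not in set

Answer: REJECT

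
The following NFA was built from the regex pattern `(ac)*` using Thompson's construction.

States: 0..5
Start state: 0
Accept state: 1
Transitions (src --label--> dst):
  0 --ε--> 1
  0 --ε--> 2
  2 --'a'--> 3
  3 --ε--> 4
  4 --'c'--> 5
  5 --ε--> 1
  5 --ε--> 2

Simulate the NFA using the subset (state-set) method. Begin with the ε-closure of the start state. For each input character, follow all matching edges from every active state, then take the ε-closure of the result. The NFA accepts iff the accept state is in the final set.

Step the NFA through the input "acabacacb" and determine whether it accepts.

Answer: REJECT

Steps:
S₀ = ε-closure({0}) = {0,1,2}
'a' @ 1: {3,4}
'c' @ 2: {1,2,5}  (accept∈set)
'a' @ 3: {3,4}
'b' @ 4: {}  — state set empty
rest 'acacb' ignored (set empty)
end set {} — state 1 not in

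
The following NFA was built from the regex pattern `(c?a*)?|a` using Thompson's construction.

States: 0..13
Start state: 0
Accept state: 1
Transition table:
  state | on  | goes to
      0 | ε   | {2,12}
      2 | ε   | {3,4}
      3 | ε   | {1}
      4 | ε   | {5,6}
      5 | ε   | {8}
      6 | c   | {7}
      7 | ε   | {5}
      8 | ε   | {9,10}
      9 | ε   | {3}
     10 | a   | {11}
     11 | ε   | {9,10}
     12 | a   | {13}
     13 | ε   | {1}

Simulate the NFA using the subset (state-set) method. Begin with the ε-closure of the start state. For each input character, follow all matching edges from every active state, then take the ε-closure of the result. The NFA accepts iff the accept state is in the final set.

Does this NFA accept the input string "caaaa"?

Answer: ACCEPT

Trace:
start: ε-closure({0}) = {0,1,2,3,4,5,6,8,9,10,12}
'c' @ 1: {1,3,5,7,8,9,10}  (accept∈set)
'a' @ 2: {1,3,9,10,11}  (accept∈set)
'a' @ 3: {1,3,9,10,11}  (accept∈set)
'a' @ 4: {1,3,9,10,11}  (accept∈set)
'a' @ 5: {1,3,9,10,11}  (accept∈set)
end set {1,3,9,10,11} — state 1 in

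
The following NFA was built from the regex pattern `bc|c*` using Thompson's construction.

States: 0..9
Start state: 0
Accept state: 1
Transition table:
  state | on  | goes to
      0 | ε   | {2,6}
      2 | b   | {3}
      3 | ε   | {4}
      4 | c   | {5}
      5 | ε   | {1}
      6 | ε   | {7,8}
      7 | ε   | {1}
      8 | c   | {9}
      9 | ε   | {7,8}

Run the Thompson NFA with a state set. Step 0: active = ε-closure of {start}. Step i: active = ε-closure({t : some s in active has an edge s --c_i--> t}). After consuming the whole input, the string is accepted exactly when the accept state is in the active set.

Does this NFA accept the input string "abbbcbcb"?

Answer: REJECT

Derivation:
S₀ = ε-closure({0}) = {0,1,2,6,7,8}
'a' @ 1: {}  — state set empty
rest 'bbbcbcb' ignored (set empty)
end set {} — state 1 not in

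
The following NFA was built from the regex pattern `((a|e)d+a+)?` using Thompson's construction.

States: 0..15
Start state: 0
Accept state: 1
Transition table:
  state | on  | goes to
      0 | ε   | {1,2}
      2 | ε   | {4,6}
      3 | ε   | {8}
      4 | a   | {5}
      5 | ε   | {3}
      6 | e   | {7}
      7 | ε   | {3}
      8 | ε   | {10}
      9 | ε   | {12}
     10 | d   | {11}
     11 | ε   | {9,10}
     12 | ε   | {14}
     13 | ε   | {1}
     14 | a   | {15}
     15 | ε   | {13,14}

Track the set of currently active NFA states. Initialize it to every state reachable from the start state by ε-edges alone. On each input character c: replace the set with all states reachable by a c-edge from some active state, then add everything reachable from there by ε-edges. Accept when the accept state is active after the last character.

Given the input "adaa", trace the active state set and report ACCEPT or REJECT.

start: ε-closure({0}) = {0,1,2,4,6}
'a' @ 1: {3,5,8,10}
'd' @ 2: {9,10,11,12,14}
'a' @ 3: {1,13,14,15}  ✓accept
'a' @ 4: {1,13,14,15}  ✓accept
after full input: {1,13,14,15}  (accept=1 in)

Answer: ACCEPT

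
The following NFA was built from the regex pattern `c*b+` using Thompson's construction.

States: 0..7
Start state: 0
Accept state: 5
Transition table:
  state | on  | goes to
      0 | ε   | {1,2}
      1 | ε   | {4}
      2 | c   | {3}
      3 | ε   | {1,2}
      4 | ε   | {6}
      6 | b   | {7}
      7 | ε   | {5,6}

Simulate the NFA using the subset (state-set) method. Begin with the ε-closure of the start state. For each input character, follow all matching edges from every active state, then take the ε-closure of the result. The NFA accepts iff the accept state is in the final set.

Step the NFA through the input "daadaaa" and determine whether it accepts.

Answer: REJECT

Steps:
S₀ = ε-closure({0}) = {0,1,2,4,6}
'd' @ 1: {}  — no active states
rest 'aadaaa' ignored (set empty)
final: {}; accept 5 not in set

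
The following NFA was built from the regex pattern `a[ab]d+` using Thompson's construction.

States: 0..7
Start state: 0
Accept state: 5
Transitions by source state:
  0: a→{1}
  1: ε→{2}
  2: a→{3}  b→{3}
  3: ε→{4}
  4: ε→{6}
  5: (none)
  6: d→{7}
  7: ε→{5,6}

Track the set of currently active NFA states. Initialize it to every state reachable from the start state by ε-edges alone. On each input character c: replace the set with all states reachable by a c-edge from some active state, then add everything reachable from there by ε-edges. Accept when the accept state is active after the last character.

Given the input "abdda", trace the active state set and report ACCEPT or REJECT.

initial (ε-close {0}): {0}
'a' @ 1: {1,2}
'b' @ 2: {3,4,6}
'd' @ 3: {5,6,7}  (accept∈set)
'd' @ 4: {5,6,7}  (accept∈set)
'a' @ 5: {}  — state set empty
final: {}; accept 5 not in set

Answer: REJECT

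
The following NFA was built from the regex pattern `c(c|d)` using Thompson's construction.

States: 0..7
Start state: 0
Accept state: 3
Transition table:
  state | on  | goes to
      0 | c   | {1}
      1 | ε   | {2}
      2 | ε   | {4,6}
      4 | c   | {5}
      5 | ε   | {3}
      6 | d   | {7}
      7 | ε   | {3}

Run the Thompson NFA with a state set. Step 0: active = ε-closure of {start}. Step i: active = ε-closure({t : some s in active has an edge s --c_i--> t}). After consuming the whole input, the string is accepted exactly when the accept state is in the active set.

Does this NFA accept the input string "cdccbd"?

Answer: REJECT

Derivation:
initial (ε-close {0}): {0}
'c' @ 1: {1,2,4,6}
'd' @ 2: {3,7}  [accepting]
'c' @ 3: {}  — state set empty
rest 'cbd' ignored (set empty)
final: {}; accept 3 not in set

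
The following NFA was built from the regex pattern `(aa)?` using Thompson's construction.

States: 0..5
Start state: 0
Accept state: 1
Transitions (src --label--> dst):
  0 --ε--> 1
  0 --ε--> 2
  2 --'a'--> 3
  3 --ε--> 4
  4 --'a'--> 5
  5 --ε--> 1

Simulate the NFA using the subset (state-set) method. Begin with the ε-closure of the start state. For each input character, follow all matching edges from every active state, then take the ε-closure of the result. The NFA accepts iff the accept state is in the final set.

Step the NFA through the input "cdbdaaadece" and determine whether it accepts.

Answer: REJECT

Steps:
S₀ = ε-closure({0}) = {0,1,2}
'c' @ 1: {}  — state set empty
rest 'dbdaaadece' ignored (set empty)
end set {} — state 1 not in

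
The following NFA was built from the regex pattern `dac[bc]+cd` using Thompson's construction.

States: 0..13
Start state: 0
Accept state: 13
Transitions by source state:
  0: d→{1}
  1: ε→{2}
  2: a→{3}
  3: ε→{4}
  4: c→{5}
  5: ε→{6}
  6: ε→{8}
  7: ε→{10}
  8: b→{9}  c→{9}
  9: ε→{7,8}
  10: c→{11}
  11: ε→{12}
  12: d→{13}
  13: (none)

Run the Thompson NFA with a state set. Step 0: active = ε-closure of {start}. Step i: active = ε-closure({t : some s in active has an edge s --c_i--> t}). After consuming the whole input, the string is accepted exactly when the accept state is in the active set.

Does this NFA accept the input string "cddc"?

start: ε-closure({0}) = {0}
'c' @ 1: {}  — dead — no transitions
rest 'ddc' ignored (set empty)
end set {} — state 13 not in

Answer: REJECT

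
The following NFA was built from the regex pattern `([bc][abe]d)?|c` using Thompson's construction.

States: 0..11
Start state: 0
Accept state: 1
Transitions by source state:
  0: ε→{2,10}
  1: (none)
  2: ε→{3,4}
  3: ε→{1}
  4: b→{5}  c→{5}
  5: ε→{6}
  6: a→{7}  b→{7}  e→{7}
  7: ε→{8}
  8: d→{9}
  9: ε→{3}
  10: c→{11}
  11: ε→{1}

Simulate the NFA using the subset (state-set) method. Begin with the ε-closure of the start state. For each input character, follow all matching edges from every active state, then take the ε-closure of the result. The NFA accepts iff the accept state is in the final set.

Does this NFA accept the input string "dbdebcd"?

Answer: REJECT

Steps:
start: ε-closure({0}) = {0,1,2,3,4,10}
'd' @ 1: {}  — state set empty
rest 'bdebcd' ignored (set empty)
after full input: {}  (accept=1 not in)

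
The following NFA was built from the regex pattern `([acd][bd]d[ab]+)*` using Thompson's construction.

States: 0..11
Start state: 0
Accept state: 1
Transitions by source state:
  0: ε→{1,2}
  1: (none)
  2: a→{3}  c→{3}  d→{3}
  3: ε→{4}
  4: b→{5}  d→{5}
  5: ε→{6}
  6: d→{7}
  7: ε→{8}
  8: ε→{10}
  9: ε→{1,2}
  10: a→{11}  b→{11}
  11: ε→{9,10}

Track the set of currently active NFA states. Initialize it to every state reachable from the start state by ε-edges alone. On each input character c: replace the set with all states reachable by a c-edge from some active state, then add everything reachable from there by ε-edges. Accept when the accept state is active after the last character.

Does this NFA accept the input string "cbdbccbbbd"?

Answer: REJECT

Derivation:
initial (ε-close {0}): {0,1,2}
'c' @ 1: {3,4}
'b' @ 2: {5,6}
'd' @ 3: {7,8,10}
'b' @ 4: {1,2,9,10,11}  (accept∈set)
'c' @ 5: {3,4}
'c' @ 6: {}  — dead — no transitions
rest 'bbbd' ignored (set empty)
end set {} — state 1 not in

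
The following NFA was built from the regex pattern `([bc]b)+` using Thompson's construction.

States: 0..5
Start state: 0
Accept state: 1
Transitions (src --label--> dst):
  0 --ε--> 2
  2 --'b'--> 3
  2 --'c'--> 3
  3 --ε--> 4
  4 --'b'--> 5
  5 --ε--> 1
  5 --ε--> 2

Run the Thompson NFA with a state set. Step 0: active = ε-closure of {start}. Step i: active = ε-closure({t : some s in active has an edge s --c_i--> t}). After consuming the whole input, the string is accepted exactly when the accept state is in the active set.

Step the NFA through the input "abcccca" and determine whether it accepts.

start: ε-closure({0}) = {0,2}
'a' @ 1: {}  — dead — no transitions
rest 'bcccca' ignored (set empty)
after full input: {}  (accept=1 not in)

Answer: REJECT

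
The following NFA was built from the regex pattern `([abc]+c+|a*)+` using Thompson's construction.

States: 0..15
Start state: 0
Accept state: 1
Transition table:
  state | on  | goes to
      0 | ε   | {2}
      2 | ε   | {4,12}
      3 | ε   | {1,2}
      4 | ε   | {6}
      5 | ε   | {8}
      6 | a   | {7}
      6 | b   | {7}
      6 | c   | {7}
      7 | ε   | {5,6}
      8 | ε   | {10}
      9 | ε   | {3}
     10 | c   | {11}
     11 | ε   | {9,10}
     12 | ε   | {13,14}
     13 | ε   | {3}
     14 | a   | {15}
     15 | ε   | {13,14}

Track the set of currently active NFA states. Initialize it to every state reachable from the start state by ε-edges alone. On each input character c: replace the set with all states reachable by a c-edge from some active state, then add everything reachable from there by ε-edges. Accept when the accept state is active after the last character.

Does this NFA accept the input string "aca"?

Answer: ACCEPT

Trace:
S₀ = ε-closure({0}) = {0,1,2,3,4,6,12,13,14}
'a' @ 1: {1,2,3,4,5,6,7,8,10,12,13,14,15}  (accept∈set)
'c' @ 2: {1,2,3,4,5,6,7,8,9,10,11,12,13,14}  (accept∈set)
'a' @ 3: {1,2,3,4,5,6,7,8,10,12,13,14,15}  (accept∈set)
final: {1,2,3,4,5,6,7,8,10,12,13,14,15}; accept 1 in set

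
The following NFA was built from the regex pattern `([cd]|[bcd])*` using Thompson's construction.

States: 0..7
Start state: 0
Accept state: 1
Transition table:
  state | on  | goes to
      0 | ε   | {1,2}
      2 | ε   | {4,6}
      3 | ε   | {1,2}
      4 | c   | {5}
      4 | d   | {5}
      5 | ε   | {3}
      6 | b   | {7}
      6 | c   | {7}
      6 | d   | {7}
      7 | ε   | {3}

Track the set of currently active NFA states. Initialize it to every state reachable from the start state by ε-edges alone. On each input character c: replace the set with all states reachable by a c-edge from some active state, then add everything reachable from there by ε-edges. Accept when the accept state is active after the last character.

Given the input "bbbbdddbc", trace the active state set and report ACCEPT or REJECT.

Answer: ACCEPT

Steps:
S₀ = ε-closure({0}) = {0,1,2,4,6}
'b' @ 1: {1,2,3,4,6,7}  ✓accept
'b' @ 2: {1,2,3,4,6,7}  ✓accept
'b' @ 3: {1,2,3,4,6,7}  ✓accept
'b' @ 4: {1,2,3,4,6,7}  ✓accept
'd' @ 5: {1,2,3,4,5,6,7}  ✓accept
'd' @ 6: {1,2,3,4,5,6,7}  ✓accept
'd' @ 7: {1,2,3,4,5,6,7}  ✓accept
'b' @ 8: {1,2,3,4,6,7}  ✓accept
'c' @ 9: {1,2,3,4,5,6,7}  ✓accept
final: {1,2,3,4,5,6,7}; accept 1 in set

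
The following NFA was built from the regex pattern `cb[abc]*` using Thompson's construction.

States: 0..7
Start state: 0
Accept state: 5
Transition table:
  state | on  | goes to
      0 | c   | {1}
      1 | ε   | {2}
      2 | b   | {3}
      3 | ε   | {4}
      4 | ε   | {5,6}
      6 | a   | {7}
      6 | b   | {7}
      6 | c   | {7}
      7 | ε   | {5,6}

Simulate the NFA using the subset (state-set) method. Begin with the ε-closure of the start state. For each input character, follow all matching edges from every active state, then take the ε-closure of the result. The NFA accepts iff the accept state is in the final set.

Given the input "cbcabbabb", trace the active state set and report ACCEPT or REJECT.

S₀ = ε-closure({0}) = {0}
'c' @ 1: {1,2}
'b' @ 2: {3,4,5,6}  (accept∈set)
'c' @ 3: {5,6,7}  (accept∈set)
'a' @ 4: {5,6,7}  (accept∈set)
'b' @ 5: {5,6,7}  (accept∈set)
'b' @ 6: {5,6,7}  (accept∈set)
'a' @ 7: {5,6,7}  (accept∈set)
'b' @ 8: {5,6,7}  (accept∈set)
'b' @ 9: {5,6,7}  (accept∈set)
after full input: {5,6,7}  (accept=5 in)

Answer: ACCEPT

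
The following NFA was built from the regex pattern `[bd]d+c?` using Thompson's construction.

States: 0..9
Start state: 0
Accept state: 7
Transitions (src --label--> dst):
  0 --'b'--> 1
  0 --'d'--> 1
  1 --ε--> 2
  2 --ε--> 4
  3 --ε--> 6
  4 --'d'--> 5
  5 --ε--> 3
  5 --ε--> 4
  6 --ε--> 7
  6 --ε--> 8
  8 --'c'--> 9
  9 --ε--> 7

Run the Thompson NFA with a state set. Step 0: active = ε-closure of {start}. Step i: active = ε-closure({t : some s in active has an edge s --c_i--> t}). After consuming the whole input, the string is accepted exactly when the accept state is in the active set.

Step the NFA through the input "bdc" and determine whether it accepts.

S₀ = ε-closure({0}) = {0}
'b' @ 1: {1,2,4}
'd' @ 2: {3,4,5,6,7,8}  ✓accept
'c' @ 3: {7,9}  ✓accept
after full input: {7,9}  (accept=7 in)

Answer: ACCEPT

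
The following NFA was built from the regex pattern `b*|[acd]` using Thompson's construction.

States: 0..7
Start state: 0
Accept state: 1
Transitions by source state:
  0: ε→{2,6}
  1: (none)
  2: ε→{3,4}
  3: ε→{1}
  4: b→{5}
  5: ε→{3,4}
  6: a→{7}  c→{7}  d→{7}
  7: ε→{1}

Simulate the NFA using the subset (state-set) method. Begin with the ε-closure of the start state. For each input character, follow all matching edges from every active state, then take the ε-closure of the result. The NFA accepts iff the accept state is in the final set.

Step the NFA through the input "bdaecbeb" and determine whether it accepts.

S₀ = ε-closure({0}) = {0,1,2,3,4,6}
'b' @ 1: {1,3,4,5}  ✓accept
'd' @ 2: {}  — state set empty
rest 'aecbeb' ignored (set empty)
after full input: {}  (accept=1 not in)

Answer: REJECT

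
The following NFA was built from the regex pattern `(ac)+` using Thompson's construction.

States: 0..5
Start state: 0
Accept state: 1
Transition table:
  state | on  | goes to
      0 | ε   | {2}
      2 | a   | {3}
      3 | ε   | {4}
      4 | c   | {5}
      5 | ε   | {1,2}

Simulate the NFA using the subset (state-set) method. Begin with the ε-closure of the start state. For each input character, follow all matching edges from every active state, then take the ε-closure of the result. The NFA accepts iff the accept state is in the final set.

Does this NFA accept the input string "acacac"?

Answer: ACCEPT

Steps:
S₀ = ε-closure({0}) = {0,2}
'a' @ 1: {3,4}
'c' @ 2: {1,2,5}  (accept∈set)
'a' @ 3: {3,4}
'c' @ 4: {1,2,5}  (accept∈set)
'a' @ 5: {3,4}
'c' @ 6: {1,2,5}  (accept∈set)
after full input: {1,2,5}  (accept=1 in)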